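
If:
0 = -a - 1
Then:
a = -1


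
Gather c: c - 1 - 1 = c - 2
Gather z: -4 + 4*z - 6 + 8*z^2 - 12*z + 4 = 8*z^2 - 8*z - 6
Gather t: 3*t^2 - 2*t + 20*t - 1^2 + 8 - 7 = 3*t^2 + 18*t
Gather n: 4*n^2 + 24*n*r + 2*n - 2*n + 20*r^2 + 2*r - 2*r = 4*n^2 + 24*n*r + 20*r^2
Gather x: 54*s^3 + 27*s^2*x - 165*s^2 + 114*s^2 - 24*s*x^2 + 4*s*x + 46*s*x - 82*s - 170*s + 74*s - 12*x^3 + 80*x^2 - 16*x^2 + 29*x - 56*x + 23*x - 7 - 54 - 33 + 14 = 54*s^3 - 51*s^2 - 178*s - 12*x^3 + x^2*(64 - 24*s) + x*(27*s^2 + 50*s - 4) - 80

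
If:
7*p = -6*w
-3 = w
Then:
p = 18/7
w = -3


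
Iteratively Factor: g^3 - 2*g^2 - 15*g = (g)*(g^2 - 2*g - 15) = g*(g + 3)*(g - 5)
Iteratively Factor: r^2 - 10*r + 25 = (r - 5)*(r - 5)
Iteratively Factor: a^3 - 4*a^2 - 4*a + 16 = (a - 4)*(a^2 - 4) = (a - 4)*(a - 2)*(a + 2)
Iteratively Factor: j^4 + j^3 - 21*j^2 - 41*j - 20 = (j + 4)*(j^3 - 3*j^2 - 9*j - 5) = (j + 1)*(j + 4)*(j^2 - 4*j - 5) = (j - 5)*(j + 1)*(j + 4)*(j + 1)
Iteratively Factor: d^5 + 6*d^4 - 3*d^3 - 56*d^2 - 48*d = (d - 3)*(d^4 + 9*d^3 + 24*d^2 + 16*d) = d*(d - 3)*(d^3 + 9*d^2 + 24*d + 16) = d*(d - 3)*(d + 4)*(d^2 + 5*d + 4) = d*(d - 3)*(d + 1)*(d + 4)*(d + 4)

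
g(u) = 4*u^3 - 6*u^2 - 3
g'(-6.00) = 504.00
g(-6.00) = -1083.00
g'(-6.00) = 504.00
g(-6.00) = -1083.00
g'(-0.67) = 13.43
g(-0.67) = -6.90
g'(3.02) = 73.20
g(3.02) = 52.45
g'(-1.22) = 32.50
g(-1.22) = -19.19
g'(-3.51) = 189.96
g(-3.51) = -249.89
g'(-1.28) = 35.02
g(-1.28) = -21.22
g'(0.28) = -2.42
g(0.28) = -3.38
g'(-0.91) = 20.86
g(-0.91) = -10.98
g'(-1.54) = 46.94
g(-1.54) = -31.84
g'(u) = 12*u^2 - 12*u = 12*u*(u - 1)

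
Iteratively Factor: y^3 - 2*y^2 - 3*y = (y)*(y^2 - 2*y - 3) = y*(y + 1)*(y - 3)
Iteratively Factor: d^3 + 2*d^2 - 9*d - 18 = (d - 3)*(d^2 + 5*d + 6) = (d - 3)*(d + 3)*(d + 2)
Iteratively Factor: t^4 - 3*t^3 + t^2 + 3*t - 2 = (t - 1)*(t^3 - 2*t^2 - t + 2) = (t - 2)*(t - 1)*(t^2 - 1) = (t - 2)*(t - 1)*(t + 1)*(t - 1)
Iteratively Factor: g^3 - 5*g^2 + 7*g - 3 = (g - 1)*(g^2 - 4*g + 3) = (g - 1)^2*(g - 3)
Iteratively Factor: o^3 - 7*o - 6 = (o + 1)*(o^2 - o - 6) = (o + 1)*(o + 2)*(o - 3)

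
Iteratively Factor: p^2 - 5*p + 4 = (p - 4)*(p - 1)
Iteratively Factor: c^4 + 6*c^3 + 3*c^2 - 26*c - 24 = (c + 4)*(c^3 + 2*c^2 - 5*c - 6) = (c + 3)*(c + 4)*(c^2 - c - 2) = (c - 2)*(c + 3)*(c + 4)*(c + 1)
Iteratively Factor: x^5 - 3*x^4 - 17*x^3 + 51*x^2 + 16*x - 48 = (x - 3)*(x^4 - 17*x^2 + 16) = (x - 3)*(x + 4)*(x^3 - 4*x^2 - x + 4) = (x - 3)*(x - 1)*(x + 4)*(x^2 - 3*x - 4) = (x - 4)*(x - 3)*(x - 1)*(x + 4)*(x + 1)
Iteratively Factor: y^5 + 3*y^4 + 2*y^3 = (y)*(y^4 + 3*y^3 + 2*y^2) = y^2*(y^3 + 3*y^2 + 2*y) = y^2*(y + 2)*(y^2 + y) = y^3*(y + 2)*(y + 1)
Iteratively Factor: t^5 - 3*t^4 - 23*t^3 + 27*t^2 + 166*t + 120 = (t - 5)*(t^4 + 2*t^3 - 13*t^2 - 38*t - 24) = (t - 5)*(t + 3)*(t^3 - t^2 - 10*t - 8) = (t - 5)*(t - 4)*(t + 3)*(t^2 + 3*t + 2) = (t - 5)*(t - 4)*(t + 2)*(t + 3)*(t + 1)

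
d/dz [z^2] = 2*z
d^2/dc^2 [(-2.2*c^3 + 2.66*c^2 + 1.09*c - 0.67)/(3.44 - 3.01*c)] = (39.86444*c^3 - 136.67808*c^2 + 156.20352*c - 73.38681)/(27.270901*c^3 - 93.500232*c^2 + 106.857408*c - 40.707584)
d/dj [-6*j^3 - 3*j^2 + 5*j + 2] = -18*j^2 - 6*j + 5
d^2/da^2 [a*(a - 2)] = 2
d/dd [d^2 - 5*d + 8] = 2*d - 5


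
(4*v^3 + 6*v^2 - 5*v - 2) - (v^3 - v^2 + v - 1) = 3*v^3 + 7*v^2 - 6*v - 1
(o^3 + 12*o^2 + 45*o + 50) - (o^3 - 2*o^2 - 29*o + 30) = 14*o^2 + 74*o + 20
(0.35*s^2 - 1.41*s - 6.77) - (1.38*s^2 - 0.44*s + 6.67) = -1.03*s^2 - 0.97*s - 13.44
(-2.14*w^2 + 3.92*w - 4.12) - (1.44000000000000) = -2.14*w^2 + 3.92*w - 5.56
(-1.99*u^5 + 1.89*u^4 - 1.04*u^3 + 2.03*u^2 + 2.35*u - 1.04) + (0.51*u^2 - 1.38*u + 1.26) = -1.99*u^5 + 1.89*u^4 - 1.04*u^3 + 2.54*u^2 + 0.97*u + 0.22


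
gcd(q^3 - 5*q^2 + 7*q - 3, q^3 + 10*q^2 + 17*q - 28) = q - 1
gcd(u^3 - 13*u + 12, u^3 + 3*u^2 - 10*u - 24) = u^2 + u - 12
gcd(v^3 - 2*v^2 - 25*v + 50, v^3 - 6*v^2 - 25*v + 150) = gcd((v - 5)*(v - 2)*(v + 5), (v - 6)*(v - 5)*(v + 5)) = v^2 - 25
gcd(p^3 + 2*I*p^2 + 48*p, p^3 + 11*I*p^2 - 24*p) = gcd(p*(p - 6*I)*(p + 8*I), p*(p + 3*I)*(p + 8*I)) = p^2 + 8*I*p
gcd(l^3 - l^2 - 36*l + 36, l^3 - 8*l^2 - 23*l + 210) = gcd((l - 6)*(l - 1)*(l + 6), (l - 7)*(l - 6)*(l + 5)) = l - 6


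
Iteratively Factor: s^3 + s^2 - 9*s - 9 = (s - 3)*(s^2 + 4*s + 3) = (s - 3)*(s + 3)*(s + 1)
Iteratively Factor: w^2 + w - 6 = (w - 2)*(w + 3)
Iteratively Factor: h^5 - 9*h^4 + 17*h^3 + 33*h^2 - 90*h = (h - 3)*(h^4 - 6*h^3 - h^2 + 30*h) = (h - 3)^2*(h^3 - 3*h^2 - 10*h) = (h - 5)*(h - 3)^2*(h^2 + 2*h) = (h - 5)*(h - 3)^2*(h + 2)*(h)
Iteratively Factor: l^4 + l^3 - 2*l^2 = (l)*(l^3 + l^2 - 2*l) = l^2*(l^2 + l - 2) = l^2*(l + 2)*(l - 1)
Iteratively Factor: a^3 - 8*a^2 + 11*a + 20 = (a - 5)*(a^2 - 3*a - 4) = (a - 5)*(a + 1)*(a - 4)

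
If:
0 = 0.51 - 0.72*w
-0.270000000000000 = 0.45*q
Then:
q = -0.60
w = 0.71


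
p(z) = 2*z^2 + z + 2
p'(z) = 4*z + 1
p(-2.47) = 11.73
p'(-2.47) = -8.88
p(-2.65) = 13.40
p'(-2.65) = -9.60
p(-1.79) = 6.62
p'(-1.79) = -6.16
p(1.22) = 6.20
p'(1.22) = 5.88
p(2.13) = 13.20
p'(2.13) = 9.52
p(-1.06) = 3.19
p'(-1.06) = -3.24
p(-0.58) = 2.09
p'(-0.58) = -1.32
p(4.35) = 44.20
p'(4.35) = 18.40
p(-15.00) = 437.00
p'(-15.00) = -59.00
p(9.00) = 173.00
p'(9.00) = 37.00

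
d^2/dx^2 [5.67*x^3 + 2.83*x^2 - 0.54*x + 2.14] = 34.02*x + 5.66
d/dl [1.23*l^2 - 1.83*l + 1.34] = 2.46*l - 1.83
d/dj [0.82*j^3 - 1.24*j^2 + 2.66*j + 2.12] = 2.46*j^2 - 2.48*j + 2.66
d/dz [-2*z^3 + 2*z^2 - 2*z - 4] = -6*z^2 + 4*z - 2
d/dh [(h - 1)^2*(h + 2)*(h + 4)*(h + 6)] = 5*h^4 + 40*h^3 + 63*h^2 - 56*h - 52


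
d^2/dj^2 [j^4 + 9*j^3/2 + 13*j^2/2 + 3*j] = 12*j^2 + 27*j + 13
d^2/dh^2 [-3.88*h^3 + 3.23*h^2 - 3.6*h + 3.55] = 6.46 - 23.28*h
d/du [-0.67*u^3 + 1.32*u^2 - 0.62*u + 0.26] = -2.01*u^2 + 2.64*u - 0.62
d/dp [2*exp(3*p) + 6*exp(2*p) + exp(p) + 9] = (6*exp(2*p) + 12*exp(p) + 1)*exp(p)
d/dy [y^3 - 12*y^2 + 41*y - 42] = 3*y^2 - 24*y + 41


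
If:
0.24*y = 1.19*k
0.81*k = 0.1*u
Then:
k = 0.201680672268908*y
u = 1.63361344537815*y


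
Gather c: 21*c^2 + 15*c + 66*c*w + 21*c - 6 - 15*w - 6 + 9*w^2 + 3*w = 21*c^2 + c*(66*w + 36) + 9*w^2 - 12*w - 12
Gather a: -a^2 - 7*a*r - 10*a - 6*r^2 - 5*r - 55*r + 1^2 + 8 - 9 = -a^2 + a*(-7*r - 10) - 6*r^2 - 60*r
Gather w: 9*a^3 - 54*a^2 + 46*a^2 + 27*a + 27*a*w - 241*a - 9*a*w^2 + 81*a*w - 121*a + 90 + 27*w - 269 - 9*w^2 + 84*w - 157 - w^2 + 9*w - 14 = 9*a^3 - 8*a^2 - 335*a + w^2*(-9*a - 10) + w*(108*a + 120) - 350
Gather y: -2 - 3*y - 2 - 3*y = -6*y - 4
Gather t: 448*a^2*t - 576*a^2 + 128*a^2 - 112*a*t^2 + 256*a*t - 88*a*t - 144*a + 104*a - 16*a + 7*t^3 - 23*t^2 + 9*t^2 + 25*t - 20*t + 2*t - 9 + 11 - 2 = -448*a^2 - 56*a + 7*t^3 + t^2*(-112*a - 14) + t*(448*a^2 + 168*a + 7)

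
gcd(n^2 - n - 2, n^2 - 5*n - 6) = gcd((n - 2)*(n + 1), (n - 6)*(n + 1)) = n + 1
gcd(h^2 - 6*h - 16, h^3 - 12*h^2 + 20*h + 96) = h^2 - 6*h - 16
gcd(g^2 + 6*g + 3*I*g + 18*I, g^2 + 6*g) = g + 6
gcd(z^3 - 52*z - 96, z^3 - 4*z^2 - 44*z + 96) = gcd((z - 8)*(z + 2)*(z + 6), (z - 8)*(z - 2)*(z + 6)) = z^2 - 2*z - 48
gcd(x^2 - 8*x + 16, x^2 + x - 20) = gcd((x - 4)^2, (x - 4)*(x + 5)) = x - 4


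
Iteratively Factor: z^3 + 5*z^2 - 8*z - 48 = (z + 4)*(z^2 + z - 12) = (z - 3)*(z + 4)*(z + 4)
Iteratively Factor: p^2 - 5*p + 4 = (p - 1)*(p - 4)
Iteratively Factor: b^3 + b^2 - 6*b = (b)*(b^2 + b - 6) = b*(b - 2)*(b + 3)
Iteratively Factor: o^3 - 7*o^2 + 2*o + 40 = (o - 4)*(o^2 - 3*o - 10) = (o - 4)*(o + 2)*(o - 5)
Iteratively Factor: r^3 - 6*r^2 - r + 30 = (r - 5)*(r^2 - r - 6) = (r - 5)*(r - 3)*(r + 2)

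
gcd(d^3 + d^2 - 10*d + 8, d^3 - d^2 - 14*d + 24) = d^2 + 2*d - 8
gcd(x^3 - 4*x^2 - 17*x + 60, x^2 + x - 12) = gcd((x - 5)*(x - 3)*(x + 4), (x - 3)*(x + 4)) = x^2 + x - 12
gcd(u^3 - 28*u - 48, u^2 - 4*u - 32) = u + 4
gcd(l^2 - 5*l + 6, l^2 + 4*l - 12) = l - 2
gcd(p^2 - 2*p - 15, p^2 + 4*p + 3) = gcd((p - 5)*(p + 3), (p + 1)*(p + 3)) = p + 3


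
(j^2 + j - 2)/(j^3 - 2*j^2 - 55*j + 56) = (j + 2)/(j^2 - j - 56)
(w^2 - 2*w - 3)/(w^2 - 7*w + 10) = (w^2 - 2*w - 3)/(w^2 - 7*w + 10)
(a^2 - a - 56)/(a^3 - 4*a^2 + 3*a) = (a^2 - a - 56)/(a*(a^2 - 4*a + 3))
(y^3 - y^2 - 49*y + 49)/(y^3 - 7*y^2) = 1 + 6/y - 7/y^2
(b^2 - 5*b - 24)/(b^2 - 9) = (b - 8)/(b - 3)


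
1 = 1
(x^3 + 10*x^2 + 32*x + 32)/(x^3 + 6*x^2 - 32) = (x + 2)/(x - 2)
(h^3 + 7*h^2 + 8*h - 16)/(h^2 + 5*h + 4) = (h^2 + 3*h - 4)/(h + 1)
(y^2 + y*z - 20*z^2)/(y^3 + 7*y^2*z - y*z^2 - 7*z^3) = (y^2 + y*z - 20*z^2)/(y^3 + 7*y^2*z - y*z^2 - 7*z^3)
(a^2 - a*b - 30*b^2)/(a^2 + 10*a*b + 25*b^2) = (a - 6*b)/(a + 5*b)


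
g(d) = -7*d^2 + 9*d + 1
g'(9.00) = -117.00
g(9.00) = -485.00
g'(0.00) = 9.00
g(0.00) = 1.00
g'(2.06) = -19.84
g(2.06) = -10.17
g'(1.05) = -5.70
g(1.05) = 2.73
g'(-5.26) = 82.64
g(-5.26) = -240.01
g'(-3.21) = 53.94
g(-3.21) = -100.02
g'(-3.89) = 63.46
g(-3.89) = -139.93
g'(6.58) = -83.12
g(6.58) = -242.85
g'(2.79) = -30.06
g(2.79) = -28.38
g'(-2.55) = 44.70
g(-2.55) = -67.47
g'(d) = 9 - 14*d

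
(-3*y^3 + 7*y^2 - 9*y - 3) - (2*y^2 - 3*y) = -3*y^3 + 5*y^2 - 6*y - 3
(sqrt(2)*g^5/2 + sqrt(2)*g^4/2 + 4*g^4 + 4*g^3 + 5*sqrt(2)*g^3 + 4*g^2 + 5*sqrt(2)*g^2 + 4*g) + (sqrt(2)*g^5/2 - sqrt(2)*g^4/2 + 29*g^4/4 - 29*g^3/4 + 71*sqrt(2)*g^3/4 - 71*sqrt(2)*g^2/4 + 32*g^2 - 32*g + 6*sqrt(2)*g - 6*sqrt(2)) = sqrt(2)*g^5 + 45*g^4/4 - 13*g^3/4 + 91*sqrt(2)*g^3/4 - 51*sqrt(2)*g^2/4 + 36*g^2 - 28*g + 6*sqrt(2)*g - 6*sqrt(2)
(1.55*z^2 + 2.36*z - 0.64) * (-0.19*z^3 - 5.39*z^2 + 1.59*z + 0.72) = -0.2945*z^5 - 8.8029*z^4 - 10.1343*z^3 + 8.318*z^2 + 0.6816*z - 0.4608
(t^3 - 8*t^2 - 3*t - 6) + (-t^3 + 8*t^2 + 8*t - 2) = 5*t - 8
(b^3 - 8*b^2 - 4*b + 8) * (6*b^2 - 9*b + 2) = 6*b^5 - 57*b^4 + 50*b^3 + 68*b^2 - 80*b + 16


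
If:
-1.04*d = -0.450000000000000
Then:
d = 0.43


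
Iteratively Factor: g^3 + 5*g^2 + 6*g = (g + 3)*(g^2 + 2*g) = (g + 2)*(g + 3)*(g)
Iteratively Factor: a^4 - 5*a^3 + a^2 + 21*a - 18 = (a + 2)*(a^3 - 7*a^2 + 15*a - 9) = (a - 1)*(a + 2)*(a^2 - 6*a + 9) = (a - 3)*(a - 1)*(a + 2)*(a - 3)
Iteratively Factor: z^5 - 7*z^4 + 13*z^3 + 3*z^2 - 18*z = (z - 3)*(z^4 - 4*z^3 + z^2 + 6*z) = z*(z - 3)*(z^3 - 4*z^2 + z + 6) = z*(z - 3)^2*(z^2 - z - 2) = z*(z - 3)^2*(z - 2)*(z + 1)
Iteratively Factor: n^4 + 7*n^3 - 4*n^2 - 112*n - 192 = (n + 4)*(n^3 + 3*n^2 - 16*n - 48) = (n - 4)*(n + 4)*(n^2 + 7*n + 12) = (n - 4)*(n + 3)*(n + 4)*(n + 4)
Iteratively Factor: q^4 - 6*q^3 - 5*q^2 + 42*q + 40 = (q - 5)*(q^3 - q^2 - 10*q - 8) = (q - 5)*(q + 2)*(q^2 - 3*q - 4) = (q - 5)*(q + 1)*(q + 2)*(q - 4)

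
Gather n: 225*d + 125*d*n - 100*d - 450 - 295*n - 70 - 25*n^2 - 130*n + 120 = 125*d - 25*n^2 + n*(125*d - 425) - 400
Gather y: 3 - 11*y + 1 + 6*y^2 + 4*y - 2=6*y^2 - 7*y + 2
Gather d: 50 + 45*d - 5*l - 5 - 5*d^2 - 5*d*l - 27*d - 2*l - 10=-5*d^2 + d*(18 - 5*l) - 7*l + 35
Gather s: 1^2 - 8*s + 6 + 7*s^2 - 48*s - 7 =7*s^2 - 56*s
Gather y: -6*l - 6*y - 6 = -6*l - 6*y - 6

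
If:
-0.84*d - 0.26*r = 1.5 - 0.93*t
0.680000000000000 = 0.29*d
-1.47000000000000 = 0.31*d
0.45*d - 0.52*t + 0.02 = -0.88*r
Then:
No Solution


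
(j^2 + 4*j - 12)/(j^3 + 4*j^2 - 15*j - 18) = (j - 2)/(j^2 - 2*j - 3)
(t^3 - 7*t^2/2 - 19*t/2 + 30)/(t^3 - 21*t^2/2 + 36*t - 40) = (t + 3)/(t - 4)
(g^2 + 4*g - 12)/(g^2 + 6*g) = (g - 2)/g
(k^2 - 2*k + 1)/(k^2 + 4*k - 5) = (k - 1)/(k + 5)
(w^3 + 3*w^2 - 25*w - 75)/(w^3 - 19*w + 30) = (w^2 - 2*w - 15)/(w^2 - 5*w + 6)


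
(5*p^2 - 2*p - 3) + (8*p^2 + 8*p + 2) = 13*p^2 + 6*p - 1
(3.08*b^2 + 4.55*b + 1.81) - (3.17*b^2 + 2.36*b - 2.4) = -0.0899999999999999*b^2 + 2.19*b + 4.21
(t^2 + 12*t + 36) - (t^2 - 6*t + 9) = 18*t + 27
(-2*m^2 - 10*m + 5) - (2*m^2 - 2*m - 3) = -4*m^2 - 8*m + 8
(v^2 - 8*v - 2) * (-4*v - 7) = -4*v^3 + 25*v^2 + 64*v + 14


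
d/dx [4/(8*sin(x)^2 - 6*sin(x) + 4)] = 2*(3 - 8*sin(x))*cos(x)/(4*sin(x)^2 - 3*sin(x) + 2)^2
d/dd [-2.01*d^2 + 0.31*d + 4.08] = 0.31 - 4.02*d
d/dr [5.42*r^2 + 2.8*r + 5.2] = 10.84*r + 2.8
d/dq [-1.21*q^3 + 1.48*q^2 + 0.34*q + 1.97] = -3.63*q^2 + 2.96*q + 0.34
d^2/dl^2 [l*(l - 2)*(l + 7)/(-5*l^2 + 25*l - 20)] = 16*(-4*l^3 + 15*l^2 - 27*l + 25)/(5*(l^6 - 15*l^5 + 87*l^4 - 245*l^3 + 348*l^2 - 240*l + 64))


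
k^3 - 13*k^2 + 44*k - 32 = (k - 8)*(k - 4)*(k - 1)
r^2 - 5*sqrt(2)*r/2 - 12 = (r - 4*sqrt(2))*(r + 3*sqrt(2)/2)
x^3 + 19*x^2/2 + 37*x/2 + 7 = (x + 1/2)*(x + 2)*(x + 7)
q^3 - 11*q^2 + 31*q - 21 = (q - 7)*(q - 3)*(q - 1)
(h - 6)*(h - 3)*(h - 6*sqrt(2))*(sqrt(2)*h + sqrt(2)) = sqrt(2)*h^4 - 12*h^3 - 8*sqrt(2)*h^3 + 9*sqrt(2)*h^2 + 96*h^2 - 108*h + 18*sqrt(2)*h - 216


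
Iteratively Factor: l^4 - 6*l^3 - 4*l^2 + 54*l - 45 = (l - 3)*(l^3 - 3*l^2 - 13*l + 15) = (l - 3)*(l - 1)*(l^2 - 2*l - 15) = (l - 3)*(l - 1)*(l + 3)*(l - 5)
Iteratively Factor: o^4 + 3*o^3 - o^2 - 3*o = (o + 1)*(o^3 + 2*o^2 - 3*o) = o*(o + 1)*(o^2 + 2*o - 3) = o*(o - 1)*(o + 1)*(o + 3)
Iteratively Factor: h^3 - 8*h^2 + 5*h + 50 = (h + 2)*(h^2 - 10*h + 25) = (h - 5)*(h + 2)*(h - 5)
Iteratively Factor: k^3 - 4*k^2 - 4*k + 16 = (k + 2)*(k^2 - 6*k + 8) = (k - 4)*(k + 2)*(k - 2)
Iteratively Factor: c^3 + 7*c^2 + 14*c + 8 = (c + 4)*(c^2 + 3*c + 2) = (c + 1)*(c + 4)*(c + 2)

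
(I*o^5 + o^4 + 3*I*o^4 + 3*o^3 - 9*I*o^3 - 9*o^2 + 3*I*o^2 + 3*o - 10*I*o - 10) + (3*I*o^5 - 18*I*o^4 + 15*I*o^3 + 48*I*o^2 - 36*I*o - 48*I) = 4*I*o^5 + o^4 - 15*I*o^4 + 3*o^3 + 6*I*o^3 - 9*o^2 + 51*I*o^2 + 3*o - 46*I*o - 10 - 48*I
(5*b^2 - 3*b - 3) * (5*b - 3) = 25*b^3 - 30*b^2 - 6*b + 9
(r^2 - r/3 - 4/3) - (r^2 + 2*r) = -7*r/3 - 4/3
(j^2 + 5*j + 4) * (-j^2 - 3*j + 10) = -j^4 - 8*j^3 - 9*j^2 + 38*j + 40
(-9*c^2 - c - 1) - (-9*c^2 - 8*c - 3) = 7*c + 2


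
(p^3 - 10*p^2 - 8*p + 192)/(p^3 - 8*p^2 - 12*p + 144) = (p - 8)/(p - 6)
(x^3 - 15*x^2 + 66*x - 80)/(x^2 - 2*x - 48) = (x^2 - 7*x + 10)/(x + 6)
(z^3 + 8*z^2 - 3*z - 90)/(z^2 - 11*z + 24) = (z^2 + 11*z + 30)/(z - 8)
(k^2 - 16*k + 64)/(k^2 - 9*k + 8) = (k - 8)/(k - 1)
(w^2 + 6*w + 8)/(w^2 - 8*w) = (w^2 + 6*w + 8)/(w*(w - 8))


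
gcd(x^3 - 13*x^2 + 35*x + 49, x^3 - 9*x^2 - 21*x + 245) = x^2 - 14*x + 49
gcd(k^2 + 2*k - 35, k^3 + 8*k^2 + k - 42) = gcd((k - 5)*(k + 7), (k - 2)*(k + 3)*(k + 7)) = k + 7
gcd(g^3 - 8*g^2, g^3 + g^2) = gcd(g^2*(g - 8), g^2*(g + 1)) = g^2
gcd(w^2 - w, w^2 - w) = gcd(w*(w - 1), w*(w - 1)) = w^2 - w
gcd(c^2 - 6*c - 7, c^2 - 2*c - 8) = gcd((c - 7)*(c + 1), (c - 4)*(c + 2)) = 1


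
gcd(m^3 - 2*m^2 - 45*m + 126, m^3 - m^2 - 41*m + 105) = m^2 + 4*m - 21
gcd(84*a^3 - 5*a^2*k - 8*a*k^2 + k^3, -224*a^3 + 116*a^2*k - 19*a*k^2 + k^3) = 28*a^2 - 11*a*k + k^2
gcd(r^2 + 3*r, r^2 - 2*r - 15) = r + 3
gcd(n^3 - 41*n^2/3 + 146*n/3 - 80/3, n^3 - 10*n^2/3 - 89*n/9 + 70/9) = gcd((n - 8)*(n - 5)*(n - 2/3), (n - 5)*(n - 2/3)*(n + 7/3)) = n^2 - 17*n/3 + 10/3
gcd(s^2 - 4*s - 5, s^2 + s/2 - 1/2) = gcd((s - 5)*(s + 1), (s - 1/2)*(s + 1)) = s + 1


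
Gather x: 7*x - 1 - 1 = 7*x - 2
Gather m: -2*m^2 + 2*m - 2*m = -2*m^2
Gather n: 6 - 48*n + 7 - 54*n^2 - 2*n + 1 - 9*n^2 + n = -63*n^2 - 49*n + 14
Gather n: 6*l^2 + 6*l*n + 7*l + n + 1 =6*l^2 + 7*l + n*(6*l + 1) + 1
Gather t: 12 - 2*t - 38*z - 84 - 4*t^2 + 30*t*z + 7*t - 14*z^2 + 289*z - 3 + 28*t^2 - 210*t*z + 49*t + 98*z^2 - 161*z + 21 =24*t^2 + t*(54 - 180*z) + 84*z^2 + 90*z - 54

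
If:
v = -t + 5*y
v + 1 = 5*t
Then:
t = 5*y/6 + 1/6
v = 25*y/6 - 1/6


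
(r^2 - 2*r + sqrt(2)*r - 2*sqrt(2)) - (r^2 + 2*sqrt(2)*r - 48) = -2*r - sqrt(2)*r - 2*sqrt(2) + 48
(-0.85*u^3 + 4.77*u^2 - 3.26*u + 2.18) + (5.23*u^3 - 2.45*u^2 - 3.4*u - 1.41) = 4.38*u^3 + 2.32*u^2 - 6.66*u + 0.77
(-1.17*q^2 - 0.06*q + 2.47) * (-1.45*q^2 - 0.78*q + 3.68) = 1.6965*q^4 + 0.9996*q^3 - 7.8403*q^2 - 2.1474*q + 9.0896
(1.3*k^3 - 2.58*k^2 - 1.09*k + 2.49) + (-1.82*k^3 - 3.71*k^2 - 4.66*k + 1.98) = -0.52*k^3 - 6.29*k^2 - 5.75*k + 4.47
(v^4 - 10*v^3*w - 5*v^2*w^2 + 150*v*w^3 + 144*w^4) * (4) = 4*v^4 - 40*v^3*w - 20*v^2*w^2 + 600*v*w^3 + 576*w^4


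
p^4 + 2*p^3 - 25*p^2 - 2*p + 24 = (p - 4)*(p - 1)*(p + 1)*(p + 6)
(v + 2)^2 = v^2 + 4*v + 4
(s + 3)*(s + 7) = s^2 + 10*s + 21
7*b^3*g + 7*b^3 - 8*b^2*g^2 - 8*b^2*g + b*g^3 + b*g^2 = (-7*b + g)*(-b + g)*(b*g + b)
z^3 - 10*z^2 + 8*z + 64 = (z - 8)*(z - 4)*(z + 2)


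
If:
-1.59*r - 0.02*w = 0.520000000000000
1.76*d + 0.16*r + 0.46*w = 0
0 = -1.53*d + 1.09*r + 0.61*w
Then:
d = -0.08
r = -0.33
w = 0.40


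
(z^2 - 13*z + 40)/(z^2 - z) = (z^2 - 13*z + 40)/(z*(z - 1))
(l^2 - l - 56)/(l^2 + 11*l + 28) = (l - 8)/(l + 4)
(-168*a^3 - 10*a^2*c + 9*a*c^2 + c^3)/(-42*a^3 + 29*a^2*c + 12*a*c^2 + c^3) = (4*a - c)/(a - c)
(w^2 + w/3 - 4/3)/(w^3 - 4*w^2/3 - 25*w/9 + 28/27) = 9*(w - 1)/(9*w^2 - 24*w + 7)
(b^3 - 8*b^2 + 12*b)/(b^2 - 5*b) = (b^2 - 8*b + 12)/(b - 5)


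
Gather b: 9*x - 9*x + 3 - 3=0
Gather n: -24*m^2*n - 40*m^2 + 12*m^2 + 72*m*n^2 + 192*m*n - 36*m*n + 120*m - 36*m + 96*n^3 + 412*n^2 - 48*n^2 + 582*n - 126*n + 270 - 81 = -28*m^2 + 84*m + 96*n^3 + n^2*(72*m + 364) + n*(-24*m^2 + 156*m + 456) + 189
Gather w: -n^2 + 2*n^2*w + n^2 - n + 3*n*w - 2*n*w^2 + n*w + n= -2*n*w^2 + w*(2*n^2 + 4*n)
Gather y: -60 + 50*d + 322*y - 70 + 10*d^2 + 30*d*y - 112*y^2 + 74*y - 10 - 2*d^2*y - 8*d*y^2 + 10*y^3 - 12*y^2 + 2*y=10*d^2 + 50*d + 10*y^3 + y^2*(-8*d - 124) + y*(-2*d^2 + 30*d + 398) - 140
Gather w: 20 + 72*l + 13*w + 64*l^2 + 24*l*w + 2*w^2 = 64*l^2 + 72*l + 2*w^2 + w*(24*l + 13) + 20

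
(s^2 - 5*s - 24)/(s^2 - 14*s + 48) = (s + 3)/(s - 6)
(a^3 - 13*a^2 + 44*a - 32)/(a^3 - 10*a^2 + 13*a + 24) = (a^2 - 5*a + 4)/(a^2 - 2*a - 3)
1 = 1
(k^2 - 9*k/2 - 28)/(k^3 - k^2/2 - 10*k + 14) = (k - 8)/(k^2 - 4*k + 4)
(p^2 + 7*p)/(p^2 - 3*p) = (p + 7)/(p - 3)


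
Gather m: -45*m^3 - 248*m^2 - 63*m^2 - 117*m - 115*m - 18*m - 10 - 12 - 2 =-45*m^3 - 311*m^2 - 250*m - 24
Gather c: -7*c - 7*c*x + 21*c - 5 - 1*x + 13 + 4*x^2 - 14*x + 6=c*(14 - 7*x) + 4*x^2 - 15*x + 14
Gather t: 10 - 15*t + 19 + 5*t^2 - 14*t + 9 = 5*t^2 - 29*t + 38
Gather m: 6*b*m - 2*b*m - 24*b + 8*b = 4*b*m - 16*b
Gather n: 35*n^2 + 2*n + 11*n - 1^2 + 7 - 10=35*n^2 + 13*n - 4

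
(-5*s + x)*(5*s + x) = -25*s^2 + x^2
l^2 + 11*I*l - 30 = (l + 5*I)*(l + 6*I)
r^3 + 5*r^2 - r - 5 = (r - 1)*(r + 1)*(r + 5)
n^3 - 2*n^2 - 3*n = n*(n - 3)*(n + 1)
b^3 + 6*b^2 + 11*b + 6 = (b + 1)*(b + 2)*(b + 3)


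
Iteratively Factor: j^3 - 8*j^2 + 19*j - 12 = (j - 4)*(j^2 - 4*j + 3) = (j - 4)*(j - 3)*(j - 1)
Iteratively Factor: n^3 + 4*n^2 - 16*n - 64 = (n - 4)*(n^2 + 8*n + 16) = (n - 4)*(n + 4)*(n + 4)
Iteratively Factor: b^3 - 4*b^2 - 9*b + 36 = (b - 4)*(b^2 - 9) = (b - 4)*(b - 3)*(b + 3)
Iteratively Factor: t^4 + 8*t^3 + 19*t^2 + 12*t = (t + 4)*(t^3 + 4*t^2 + 3*t) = (t + 1)*(t + 4)*(t^2 + 3*t) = (t + 1)*(t + 3)*(t + 4)*(t)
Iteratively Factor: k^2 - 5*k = (k - 5)*(k)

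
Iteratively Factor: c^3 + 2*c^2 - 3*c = (c)*(c^2 + 2*c - 3) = c*(c - 1)*(c + 3)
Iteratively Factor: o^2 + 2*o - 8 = (o + 4)*(o - 2)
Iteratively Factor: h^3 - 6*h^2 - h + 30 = (h - 5)*(h^2 - h - 6) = (h - 5)*(h + 2)*(h - 3)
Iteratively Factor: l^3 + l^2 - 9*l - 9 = (l - 3)*(l^2 + 4*l + 3) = (l - 3)*(l + 1)*(l + 3)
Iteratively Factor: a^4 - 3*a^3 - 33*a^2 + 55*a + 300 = (a + 4)*(a^3 - 7*a^2 - 5*a + 75) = (a - 5)*(a + 4)*(a^2 - 2*a - 15) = (a - 5)^2*(a + 4)*(a + 3)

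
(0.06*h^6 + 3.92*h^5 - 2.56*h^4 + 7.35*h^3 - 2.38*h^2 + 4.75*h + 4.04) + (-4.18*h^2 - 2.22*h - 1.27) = 0.06*h^6 + 3.92*h^5 - 2.56*h^4 + 7.35*h^3 - 6.56*h^2 + 2.53*h + 2.77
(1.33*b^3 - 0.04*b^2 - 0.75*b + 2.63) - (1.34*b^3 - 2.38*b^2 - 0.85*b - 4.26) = -0.01*b^3 + 2.34*b^2 + 0.1*b + 6.89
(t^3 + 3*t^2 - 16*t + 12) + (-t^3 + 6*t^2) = 9*t^2 - 16*t + 12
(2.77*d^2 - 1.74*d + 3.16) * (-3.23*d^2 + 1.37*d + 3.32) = -8.9471*d^4 + 9.4151*d^3 - 3.3942*d^2 - 1.4476*d + 10.4912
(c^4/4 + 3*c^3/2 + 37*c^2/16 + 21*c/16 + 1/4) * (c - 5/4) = c^5/4 + 19*c^4/16 + 7*c^3/16 - 101*c^2/64 - 89*c/64 - 5/16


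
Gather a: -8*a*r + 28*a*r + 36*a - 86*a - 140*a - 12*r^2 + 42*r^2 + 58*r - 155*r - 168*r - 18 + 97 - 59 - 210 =a*(20*r - 190) + 30*r^2 - 265*r - 190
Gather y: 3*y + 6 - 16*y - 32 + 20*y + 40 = 7*y + 14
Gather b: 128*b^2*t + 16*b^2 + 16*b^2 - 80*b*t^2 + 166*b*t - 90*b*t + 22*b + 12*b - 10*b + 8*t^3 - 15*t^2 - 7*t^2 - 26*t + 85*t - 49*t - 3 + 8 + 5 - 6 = b^2*(128*t + 32) + b*(-80*t^2 + 76*t + 24) + 8*t^3 - 22*t^2 + 10*t + 4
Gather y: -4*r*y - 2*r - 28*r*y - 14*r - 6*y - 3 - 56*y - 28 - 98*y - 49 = -16*r + y*(-32*r - 160) - 80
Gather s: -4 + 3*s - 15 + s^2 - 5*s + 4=s^2 - 2*s - 15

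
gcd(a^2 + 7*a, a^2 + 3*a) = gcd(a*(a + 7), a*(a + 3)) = a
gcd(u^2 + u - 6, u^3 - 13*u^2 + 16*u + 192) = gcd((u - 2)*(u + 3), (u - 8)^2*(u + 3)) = u + 3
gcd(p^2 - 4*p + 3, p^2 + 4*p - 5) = p - 1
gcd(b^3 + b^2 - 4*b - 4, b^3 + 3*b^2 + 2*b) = b^2 + 3*b + 2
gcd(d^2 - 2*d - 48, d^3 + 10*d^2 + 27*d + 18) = d + 6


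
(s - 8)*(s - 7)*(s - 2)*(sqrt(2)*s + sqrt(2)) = sqrt(2)*s^4 - 16*sqrt(2)*s^3 + 69*sqrt(2)*s^2 - 26*sqrt(2)*s - 112*sqrt(2)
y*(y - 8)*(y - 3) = y^3 - 11*y^2 + 24*y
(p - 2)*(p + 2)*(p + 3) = p^3 + 3*p^2 - 4*p - 12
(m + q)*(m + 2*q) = m^2 + 3*m*q + 2*q^2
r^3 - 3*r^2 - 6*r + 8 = (r - 4)*(r - 1)*(r + 2)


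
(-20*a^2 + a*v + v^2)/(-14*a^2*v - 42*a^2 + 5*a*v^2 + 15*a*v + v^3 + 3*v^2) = (-20*a^2 + a*v + v^2)/(-14*a^2*v - 42*a^2 + 5*a*v^2 + 15*a*v + v^3 + 3*v^2)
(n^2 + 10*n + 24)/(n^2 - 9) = (n^2 + 10*n + 24)/(n^2 - 9)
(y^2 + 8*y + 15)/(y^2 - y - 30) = (y + 3)/(y - 6)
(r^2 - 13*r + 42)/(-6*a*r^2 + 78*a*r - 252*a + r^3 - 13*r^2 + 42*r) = 1/(-6*a + r)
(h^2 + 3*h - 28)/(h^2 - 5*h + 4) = (h + 7)/(h - 1)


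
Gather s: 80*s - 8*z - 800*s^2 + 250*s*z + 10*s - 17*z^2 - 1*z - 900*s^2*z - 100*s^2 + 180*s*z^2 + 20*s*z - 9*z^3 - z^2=s^2*(-900*z - 900) + s*(180*z^2 + 270*z + 90) - 9*z^3 - 18*z^2 - 9*z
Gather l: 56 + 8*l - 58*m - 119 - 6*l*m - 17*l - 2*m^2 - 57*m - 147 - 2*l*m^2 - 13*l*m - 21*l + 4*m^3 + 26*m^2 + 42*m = l*(-2*m^2 - 19*m - 30) + 4*m^3 + 24*m^2 - 73*m - 210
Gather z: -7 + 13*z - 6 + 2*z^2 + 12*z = 2*z^2 + 25*z - 13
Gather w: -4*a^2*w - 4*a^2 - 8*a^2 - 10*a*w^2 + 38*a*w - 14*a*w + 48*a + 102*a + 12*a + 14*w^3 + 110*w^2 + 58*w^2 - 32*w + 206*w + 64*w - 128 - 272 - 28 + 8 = -12*a^2 + 162*a + 14*w^3 + w^2*(168 - 10*a) + w*(-4*a^2 + 24*a + 238) - 420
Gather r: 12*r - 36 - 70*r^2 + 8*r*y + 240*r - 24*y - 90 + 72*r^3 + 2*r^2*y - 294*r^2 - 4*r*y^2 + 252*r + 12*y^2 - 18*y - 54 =72*r^3 + r^2*(2*y - 364) + r*(-4*y^2 + 8*y + 504) + 12*y^2 - 42*y - 180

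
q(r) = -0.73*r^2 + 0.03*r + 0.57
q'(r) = 0.03 - 1.46*r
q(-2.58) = -4.37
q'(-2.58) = 3.80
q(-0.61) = 0.28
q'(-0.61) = 0.92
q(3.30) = -7.28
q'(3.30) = -4.79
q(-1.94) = -2.24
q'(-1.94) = 2.86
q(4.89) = -16.74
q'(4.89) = -7.11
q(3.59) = -8.73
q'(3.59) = -5.21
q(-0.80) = 0.08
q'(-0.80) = 1.20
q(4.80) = -16.11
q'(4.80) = -6.98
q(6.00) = -25.53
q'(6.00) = -8.73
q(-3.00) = -6.09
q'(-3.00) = 4.41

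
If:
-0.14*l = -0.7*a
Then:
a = 0.2*l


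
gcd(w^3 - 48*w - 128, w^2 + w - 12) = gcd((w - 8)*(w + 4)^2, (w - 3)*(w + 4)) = w + 4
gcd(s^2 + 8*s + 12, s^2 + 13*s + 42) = s + 6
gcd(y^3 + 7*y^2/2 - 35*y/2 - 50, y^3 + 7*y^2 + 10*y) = y + 5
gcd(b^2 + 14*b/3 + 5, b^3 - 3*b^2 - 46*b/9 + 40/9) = b + 5/3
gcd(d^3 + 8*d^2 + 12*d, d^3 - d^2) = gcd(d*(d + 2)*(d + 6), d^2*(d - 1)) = d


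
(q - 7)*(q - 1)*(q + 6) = q^3 - 2*q^2 - 41*q + 42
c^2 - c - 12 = (c - 4)*(c + 3)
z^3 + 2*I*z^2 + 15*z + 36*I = (z - 4*I)*(z + 3*I)^2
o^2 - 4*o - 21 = (o - 7)*(o + 3)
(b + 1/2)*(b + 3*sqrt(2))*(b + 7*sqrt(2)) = b^3 + b^2/2 + 10*sqrt(2)*b^2 + 5*sqrt(2)*b + 42*b + 21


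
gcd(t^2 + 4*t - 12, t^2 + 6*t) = t + 6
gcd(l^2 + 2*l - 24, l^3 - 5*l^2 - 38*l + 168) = l^2 + 2*l - 24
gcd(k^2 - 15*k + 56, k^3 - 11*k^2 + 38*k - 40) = 1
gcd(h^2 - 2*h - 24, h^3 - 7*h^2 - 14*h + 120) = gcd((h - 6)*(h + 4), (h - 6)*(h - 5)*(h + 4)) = h^2 - 2*h - 24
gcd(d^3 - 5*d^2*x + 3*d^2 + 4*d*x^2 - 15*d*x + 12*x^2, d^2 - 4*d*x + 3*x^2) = -d + x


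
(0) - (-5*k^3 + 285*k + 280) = 5*k^3 - 285*k - 280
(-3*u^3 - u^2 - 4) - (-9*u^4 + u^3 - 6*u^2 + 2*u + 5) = 9*u^4 - 4*u^3 + 5*u^2 - 2*u - 9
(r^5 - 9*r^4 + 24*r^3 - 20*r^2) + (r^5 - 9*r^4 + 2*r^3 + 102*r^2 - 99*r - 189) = 2*r^5 - 18*r^4 + 26*r^3 + 82*r^2 - 99*r - 189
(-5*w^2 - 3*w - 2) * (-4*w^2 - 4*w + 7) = 20*w^4 + 32*w^3 - 15*w^2 - 13*w - 14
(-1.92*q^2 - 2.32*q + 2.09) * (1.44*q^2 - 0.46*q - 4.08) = -2.7648*q^4 - 2.4576*q^3 + 11.9104*q^2 + 8.5042*q - 8.5272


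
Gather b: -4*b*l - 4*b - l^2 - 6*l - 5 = b*(-4*l - 4) - l^2 - 6*l - 5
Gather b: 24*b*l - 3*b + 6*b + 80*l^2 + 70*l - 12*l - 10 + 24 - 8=b*(24*l + 3) + 80*l^2 + 58*l + 6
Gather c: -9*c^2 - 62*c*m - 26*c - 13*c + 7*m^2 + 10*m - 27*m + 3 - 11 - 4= -9*c^2 + c*(-62*m - 39) + 7*m^2 - 17*m - 12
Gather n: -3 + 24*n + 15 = 24*n + 12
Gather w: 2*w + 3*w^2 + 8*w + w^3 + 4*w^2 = w^3 + 7*w^2 + 10*w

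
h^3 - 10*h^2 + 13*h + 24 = (h - 8)*(h - 3)*(h + 1)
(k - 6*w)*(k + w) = k^2 - 5*k*w - 6*w^2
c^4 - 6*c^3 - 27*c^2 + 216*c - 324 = (c - 6)*(c - 3)^2*(c + 6)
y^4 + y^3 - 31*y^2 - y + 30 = (y - 5)*(y - 1)*(y + 1)*(y + 6)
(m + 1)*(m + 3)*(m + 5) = m^3 + 9*m^2 + 23*m + 15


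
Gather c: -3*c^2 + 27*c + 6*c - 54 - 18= -3*c^2 + 33*c - 72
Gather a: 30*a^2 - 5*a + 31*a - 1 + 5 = 30*a^2 + 26*a + 4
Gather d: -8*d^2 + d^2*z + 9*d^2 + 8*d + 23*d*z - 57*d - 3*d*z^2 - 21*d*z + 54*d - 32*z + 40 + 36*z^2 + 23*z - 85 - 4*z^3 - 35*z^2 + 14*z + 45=d^2*(z + 1) + d*(-3*z^2 + 2*z + 5) - 4*z^3 + z^2 + 5*z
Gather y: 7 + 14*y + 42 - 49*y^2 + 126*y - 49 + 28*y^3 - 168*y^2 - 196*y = 28*y^3 - 217*y^2 - 56*y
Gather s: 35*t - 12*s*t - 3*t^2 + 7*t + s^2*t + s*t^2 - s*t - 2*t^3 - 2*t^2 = s^2*t + s*(t^2 - 13*t) - 2*t^3 - 5*t^2 + 42*t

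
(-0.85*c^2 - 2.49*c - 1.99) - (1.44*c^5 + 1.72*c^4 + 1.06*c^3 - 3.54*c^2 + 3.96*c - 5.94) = -1.44*c^5 - 1.72*c^4 - 1.06*c^3 + 2.69*c^2 - 6.45*c + 3.95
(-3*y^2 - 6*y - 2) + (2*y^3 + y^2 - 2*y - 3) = 2*y^3 - 2*y^2 - 8*y - 5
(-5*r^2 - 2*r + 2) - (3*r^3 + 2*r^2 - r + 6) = -3*r^3 - 7*r^2 - r - 4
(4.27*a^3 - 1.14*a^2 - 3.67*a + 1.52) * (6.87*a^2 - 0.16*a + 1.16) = 29.3349*a^5 - 8.515*a^4 - 20.0773*a^3 + 9.7072*a^2 - 4.5004*a + 1.7632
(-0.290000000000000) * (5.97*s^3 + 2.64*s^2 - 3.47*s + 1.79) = -1.7313*s^3 - 0.7656*s^2 + 1.0063*s - 0.5191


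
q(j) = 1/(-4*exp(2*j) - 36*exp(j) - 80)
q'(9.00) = 0.00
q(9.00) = 0.00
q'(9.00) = 0.00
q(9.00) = 0.00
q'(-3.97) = 0.00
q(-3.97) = -0.01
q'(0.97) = 0.00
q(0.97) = -0.00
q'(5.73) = 0.00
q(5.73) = -0.00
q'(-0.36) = 0.00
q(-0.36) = -0.01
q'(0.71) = 0.00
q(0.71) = -0.01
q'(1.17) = 0.00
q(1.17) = -0.00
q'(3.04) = 0.00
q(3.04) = -0.00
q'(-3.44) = 0.00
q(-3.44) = -0.01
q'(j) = (8*exp(2*j) + 36*exp(j))/(-4*exp(2*j) - 36*exp(j) - 80)^2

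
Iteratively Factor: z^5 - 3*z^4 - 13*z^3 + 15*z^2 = (z - 1)*(z^4 - 2*z^3 - 15*z^2) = (z - 5)*(z - 1)*(z^3 + 3*z^2) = z*(z - 5)*(z - 1)*(z^2 + 3*z) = z^2*(z - 5)*(z - 1)*(z + 3)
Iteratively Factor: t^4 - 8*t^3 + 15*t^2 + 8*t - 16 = (t + 1)*(t^3 - 9*t^2 + 24*t - 16) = (t - 4)*(t + 1)*(t^2 - 5*t + 4) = (t - 4)^2*(t + 1)*(t - 1)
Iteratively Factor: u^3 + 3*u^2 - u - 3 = (u + 3)*(u^2 - 1) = (u - 1)*(u + 3)*(u + 1)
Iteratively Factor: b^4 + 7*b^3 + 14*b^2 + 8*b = (b + 4)*(b^3 + 3*b^2 + 2*b) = (b + 2)*(b + 4)*(b^2 + b) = b*(b + 2)*(b + 4)*(b + 1)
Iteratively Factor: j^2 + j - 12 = (j - 3)*(j + 4)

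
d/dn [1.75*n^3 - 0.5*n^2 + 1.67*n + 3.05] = 5.25*n^2 - 1.0*n + 1.67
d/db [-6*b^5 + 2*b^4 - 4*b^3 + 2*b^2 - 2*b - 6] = -30*b^4 + 8*b^3 - 12*b^2 + 4*b - 2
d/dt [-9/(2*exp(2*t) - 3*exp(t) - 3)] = (36*exp(t) - 27)*exp(t)/(-2*exp(2*t) + 3*exp(t) + 3)^2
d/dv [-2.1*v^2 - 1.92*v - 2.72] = -4.2*v - 1.92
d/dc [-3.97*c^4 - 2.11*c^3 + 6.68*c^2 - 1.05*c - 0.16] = -15.88*c^3 - 6.33*c^2 + 13.36*c - 1.05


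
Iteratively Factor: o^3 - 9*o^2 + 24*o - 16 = (o - 4)*(o^2 - 5*o + 4) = (o - 4)^2*(o - 1)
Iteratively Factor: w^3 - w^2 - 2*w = (w + 1)*(w^2 - 2*w) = w*(w + 1)*(w - 2)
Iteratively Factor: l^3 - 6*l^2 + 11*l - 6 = (l - 1)*(l^2 - 5*l + 6) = (l - 3)*(l - 1)*(l - 2)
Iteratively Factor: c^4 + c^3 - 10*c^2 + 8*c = (c - 2)*(c^3 + 3*c^2 - 4*c) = (c - 2)*(c - 1)*(c^2 + 4*c) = (c - 2)*(c - 1)*(c + 4)*(c)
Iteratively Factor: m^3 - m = (m + 1)*(m^2 - m) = (m - 1)*(m + 1)*(m)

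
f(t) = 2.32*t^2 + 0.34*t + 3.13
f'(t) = 4.64*t + 0.34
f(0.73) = 4.61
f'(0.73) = 3.73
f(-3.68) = 33.30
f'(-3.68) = -16.74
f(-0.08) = 3.12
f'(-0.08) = -0.03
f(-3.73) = 34.14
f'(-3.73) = -16.97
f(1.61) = 9.69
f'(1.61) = 7.81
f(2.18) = 14.90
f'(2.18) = 10.46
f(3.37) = 30.62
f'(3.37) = 15.98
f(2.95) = 24.32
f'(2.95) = 14.03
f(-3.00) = 22.99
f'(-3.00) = -13.58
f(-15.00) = 520.03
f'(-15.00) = -69.26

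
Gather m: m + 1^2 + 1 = m + 2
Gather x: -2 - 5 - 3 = -10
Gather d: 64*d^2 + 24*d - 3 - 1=64*d^2 + 24*d - 4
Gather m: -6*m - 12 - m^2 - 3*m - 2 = -m^2 - 9*m - 14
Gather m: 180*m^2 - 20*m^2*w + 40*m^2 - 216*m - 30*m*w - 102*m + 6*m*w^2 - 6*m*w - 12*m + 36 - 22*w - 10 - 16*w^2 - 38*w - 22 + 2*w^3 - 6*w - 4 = m^2*(220 - 20*w) + m*(6*w^2 - 36*w - 330) + 2*w^3 - 16*w^2 - 66*w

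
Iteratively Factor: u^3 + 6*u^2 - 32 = (u + 4)*(u^2 + 2*u - 8) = (u + 4)^2*(u - 2)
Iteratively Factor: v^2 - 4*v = (v - 4)*(v)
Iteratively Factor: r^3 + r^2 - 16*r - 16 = (r + 4)*(r^2 - 3*r - 4) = (r + 1)*(r + 4)*(r - 4)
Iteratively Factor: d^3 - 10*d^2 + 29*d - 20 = (d - 5)*(d^2 - 5*d + 4) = (d - 5)*(d - 1)*(d - 4)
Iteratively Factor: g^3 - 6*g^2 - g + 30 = (g - 5)*(g^2 - g - 6) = (g - 5)*(g + 2)*(g - 3)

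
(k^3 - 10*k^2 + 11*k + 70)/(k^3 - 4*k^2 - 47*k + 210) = (k^2 - 5*k - 14)/(k^2 + k - 42)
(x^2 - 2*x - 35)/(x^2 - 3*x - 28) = (x + 5)/(x + 4)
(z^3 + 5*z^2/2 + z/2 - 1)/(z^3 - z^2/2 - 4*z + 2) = (z + 1)/(z - 2)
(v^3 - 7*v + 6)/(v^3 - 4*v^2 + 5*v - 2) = (v + 3)/(v - 1)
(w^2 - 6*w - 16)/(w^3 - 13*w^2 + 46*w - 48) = (w + 2)/(w^2 - 5*w + 6)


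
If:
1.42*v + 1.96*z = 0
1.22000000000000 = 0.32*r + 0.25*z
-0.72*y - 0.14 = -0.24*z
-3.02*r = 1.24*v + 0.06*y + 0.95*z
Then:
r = 0.91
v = -5.12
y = 1.04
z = 3.71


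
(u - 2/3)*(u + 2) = u^2 + 4*u/3 - 4/3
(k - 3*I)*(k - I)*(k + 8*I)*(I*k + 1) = I*k^4 - 3*k^3 + 33*I*k^2 + 53*k - 24*I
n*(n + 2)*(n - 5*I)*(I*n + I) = I*n^4 + 5*n^3 + 3*I*n^3 + 15*n^2 + 2*I*n^2 + 10*n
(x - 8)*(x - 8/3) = x^2 - 32*x/3 + 64/3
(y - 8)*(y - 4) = y^2 - 12*y + 32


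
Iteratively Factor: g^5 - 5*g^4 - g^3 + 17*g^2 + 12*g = (g + 1)*(g^4 - 6*g^3 + 5*g^2 + 12*g) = g*(g + 1)*(g^3 - 6*g^2 + 5*g + 12) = g*(g + 1)^2*(g^2 - 7*g + 12) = g*(g - 3)*(g + 1)^2*(g - 4)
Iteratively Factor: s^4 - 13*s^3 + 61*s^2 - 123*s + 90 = (s - 3)*(s^3 - 10*s^2 + 31*s - 30) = (s - 3)*(s - 2)*(s^2 - 8*s + 15) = (s - 5)*(s - 3)*(s - 2)*(s - 3)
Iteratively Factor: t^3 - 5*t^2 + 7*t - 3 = (t - 1)*(t^2 - 4*t + 3) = (t - 1)^2*(t - 3)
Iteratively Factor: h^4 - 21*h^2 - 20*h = (h + 1)*(h^3 - h^2 - 20*h) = (h - 5)*(h + 1)*(h^2 + 4*h) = h*(h - 5)*(h + 1)*(h + 4)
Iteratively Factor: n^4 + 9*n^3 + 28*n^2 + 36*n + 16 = (n + 2)*(n^3 + 7*n^2 + 14*n + 8) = (n + 1)*(n + 2)*(n^2 + 6*n + 8) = (n + 1)*(n + 2)^2*(n + 4)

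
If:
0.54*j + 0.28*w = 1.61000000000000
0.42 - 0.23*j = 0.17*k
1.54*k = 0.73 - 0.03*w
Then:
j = 1.52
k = 0.42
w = 2.83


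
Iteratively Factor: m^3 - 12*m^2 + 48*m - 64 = (m - 4)*(m^2 - 8*m + 16) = (m - 4)^2*(m - 4)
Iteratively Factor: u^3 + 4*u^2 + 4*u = (u + 2)*(u^2 + 2*u) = (u + 2)^2*(u)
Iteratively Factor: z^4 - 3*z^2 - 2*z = (z - 2)*(z^3 + 2*z^2 + z) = z*(z - 2)*(z^2 + 2*z + 1) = z*(z - 2)*(z + 1)*(z + 1)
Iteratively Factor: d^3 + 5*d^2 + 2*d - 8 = (d - 1)*(d^2 + 6*d + 8) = (d - 1)*(d + 2)*(d + 4)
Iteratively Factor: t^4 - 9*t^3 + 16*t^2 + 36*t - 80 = (t - 4)*(t^3 - 5*t^2 - 4*t + 20) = (t - 4)*(t + 2)*(t^2 - 7*t + 10) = (t - 5)*(t - 4)*(t + 2)*(t - 2)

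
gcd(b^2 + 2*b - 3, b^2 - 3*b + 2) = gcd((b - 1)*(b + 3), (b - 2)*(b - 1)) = b - 1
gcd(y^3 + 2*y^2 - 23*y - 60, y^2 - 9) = y + 3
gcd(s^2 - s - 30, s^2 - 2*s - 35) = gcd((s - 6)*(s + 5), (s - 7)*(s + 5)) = s + 5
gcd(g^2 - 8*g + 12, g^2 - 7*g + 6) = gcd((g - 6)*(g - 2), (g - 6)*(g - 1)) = g - 6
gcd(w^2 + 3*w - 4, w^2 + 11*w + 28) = w + 4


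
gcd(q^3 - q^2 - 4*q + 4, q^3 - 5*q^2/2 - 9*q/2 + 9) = q + 2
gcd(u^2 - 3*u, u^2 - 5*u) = u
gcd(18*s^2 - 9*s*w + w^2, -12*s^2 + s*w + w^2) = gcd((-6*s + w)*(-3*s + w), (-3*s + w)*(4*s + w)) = 3*s - w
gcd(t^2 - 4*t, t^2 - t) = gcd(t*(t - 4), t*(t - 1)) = t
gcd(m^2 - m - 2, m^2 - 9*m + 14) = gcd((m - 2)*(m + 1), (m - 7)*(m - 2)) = m - 2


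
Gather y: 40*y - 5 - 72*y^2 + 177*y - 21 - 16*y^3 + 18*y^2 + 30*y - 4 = -16*y^3 - 54*y^2 + 247*y - 30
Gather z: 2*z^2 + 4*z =2*z^2 + 4*z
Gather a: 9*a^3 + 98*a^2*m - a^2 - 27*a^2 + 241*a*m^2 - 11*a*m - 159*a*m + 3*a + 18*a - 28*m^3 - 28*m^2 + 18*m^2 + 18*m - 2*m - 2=9*a^3 + a^2*(98*m - 28) + a*(241*m^2 - 170*m + 21) - 28*m^3 - 10*m^2 + 16*m - 2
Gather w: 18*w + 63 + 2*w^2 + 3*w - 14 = 2*w^2 + 21*w + 49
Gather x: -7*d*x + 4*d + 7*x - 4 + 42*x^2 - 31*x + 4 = 4*d + 42*x^2 + x*(-7*d - 24)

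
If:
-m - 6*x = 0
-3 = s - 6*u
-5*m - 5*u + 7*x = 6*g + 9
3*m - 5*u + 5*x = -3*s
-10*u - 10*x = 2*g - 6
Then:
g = -453/299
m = -189/299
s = 534/299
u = 477/598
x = 63/598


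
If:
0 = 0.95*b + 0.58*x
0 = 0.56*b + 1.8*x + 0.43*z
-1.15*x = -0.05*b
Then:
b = 0.00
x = 0.00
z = 0.00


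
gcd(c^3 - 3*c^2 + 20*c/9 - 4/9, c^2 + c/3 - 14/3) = c - 2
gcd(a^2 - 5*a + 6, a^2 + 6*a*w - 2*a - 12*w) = a - 2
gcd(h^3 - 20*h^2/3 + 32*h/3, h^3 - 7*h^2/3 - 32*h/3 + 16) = h - 4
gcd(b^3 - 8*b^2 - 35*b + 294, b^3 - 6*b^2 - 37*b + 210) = b^2 - b - 42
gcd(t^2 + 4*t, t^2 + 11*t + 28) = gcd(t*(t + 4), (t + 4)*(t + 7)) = t + 4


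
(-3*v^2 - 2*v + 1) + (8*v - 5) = -3*v^2 + 6*v - 4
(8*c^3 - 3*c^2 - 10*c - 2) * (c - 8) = 8*c^4 - 67*c^3 + 14*c^2 + 78*c + 16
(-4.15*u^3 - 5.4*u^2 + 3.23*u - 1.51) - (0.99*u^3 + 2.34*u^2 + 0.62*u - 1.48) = -5.14*u^3 - 7.74*u^2 + 2.61*u - 0.03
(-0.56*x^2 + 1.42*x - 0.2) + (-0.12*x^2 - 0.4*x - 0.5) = -0.68*x^2 + 1.02*x - 0.7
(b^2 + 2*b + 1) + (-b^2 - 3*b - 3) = -b - 2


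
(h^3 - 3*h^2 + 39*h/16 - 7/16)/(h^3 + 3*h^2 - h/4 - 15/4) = (16*h^2 - 32*h + 7)/(4*(4*h^2 + 16*h + 15))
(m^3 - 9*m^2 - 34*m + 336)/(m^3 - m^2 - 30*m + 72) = (m^2 - 15*m + 56)/(m^2 - 7*m + 12)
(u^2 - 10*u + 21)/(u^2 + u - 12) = (u - 7)/(u + 4)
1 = 1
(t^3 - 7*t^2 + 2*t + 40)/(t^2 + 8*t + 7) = (t^3 - 7*t^2 + 2*t + 40)/(t^2 + 8*t + 7)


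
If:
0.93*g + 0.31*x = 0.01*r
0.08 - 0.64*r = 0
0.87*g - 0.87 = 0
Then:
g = 1.00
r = 0.12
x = -3.00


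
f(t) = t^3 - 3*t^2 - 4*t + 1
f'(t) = 3*t^2 - 6*t - 4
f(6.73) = 143.02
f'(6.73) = 91.50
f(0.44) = -1.26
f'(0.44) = -6.06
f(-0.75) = 1.89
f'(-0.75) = 2.19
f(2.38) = -12.03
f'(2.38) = -1.29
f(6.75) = 144.86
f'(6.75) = 92.19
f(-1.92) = -9.46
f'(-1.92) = 18.58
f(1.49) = -8.31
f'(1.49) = -6.28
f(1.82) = -10.19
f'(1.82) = -4.98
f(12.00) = 1249.00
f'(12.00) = 356.00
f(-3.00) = -41.00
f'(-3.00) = 41.00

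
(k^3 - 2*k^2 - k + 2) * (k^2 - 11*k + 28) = k^5 - 13*k^4 + 49*k^3 - 43*k^2 - 50*k + 56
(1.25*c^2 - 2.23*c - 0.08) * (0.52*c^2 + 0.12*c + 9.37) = 0.65*c^4 - 1.0096*c^3 + 11.4033*c^2 - 20.9047*c - 0.7496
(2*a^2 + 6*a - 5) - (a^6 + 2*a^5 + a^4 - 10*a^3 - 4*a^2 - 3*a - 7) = -a^6 - 2*a^5 - a^4 + 10*a^3 + 6*a^2 + 9*a + 2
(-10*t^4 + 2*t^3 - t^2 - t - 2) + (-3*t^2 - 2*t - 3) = -10*t^4 + 2*t^3 - 4*t^2 - 3*t - 5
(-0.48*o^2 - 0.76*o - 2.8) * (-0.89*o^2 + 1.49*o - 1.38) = 0.4272*o^4 - 0.0387999999999999*o^3 + 2.022*o^2 - 3.1232*o + 3.864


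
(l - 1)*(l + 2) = l^2 + l - 2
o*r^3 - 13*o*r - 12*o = (r - 4)*(r + 3)*(o*r + o)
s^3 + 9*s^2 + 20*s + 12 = (s + 1)*(s + 2)*(s + 6)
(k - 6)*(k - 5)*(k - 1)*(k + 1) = k^4 - 11*k^3 + 29*k^2 + 11*k - 30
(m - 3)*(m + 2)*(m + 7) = m^3 + 6*m^2 - 13*m - 42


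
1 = 1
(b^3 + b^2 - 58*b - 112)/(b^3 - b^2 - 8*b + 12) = (b^3 + b^2 - 58*b - 112)/(b^3 - b^2 - 8*b + 12)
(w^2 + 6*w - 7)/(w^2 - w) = (w + 7)/w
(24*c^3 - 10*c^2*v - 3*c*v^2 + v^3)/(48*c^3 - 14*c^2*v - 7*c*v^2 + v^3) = (-4*c + v)/(-8*c + v)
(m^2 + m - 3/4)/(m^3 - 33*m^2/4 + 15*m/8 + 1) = 2*(2*m + 3)/(4*m^2 - 31*m - 8)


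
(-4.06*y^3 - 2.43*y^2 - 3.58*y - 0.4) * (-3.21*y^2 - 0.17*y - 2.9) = 13.0326*y^5 + 8.4905*y^4 + 23.6789*y^3 + 8.9396*y^2 + 10.45*y + 1.16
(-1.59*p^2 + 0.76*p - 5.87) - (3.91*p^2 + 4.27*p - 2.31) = -5.5*p^2 - 3.51*p - 3.56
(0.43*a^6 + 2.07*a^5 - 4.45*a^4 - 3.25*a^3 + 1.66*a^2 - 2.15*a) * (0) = 0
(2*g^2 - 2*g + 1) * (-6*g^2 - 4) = -12*g^4 + 12*g^3 - 14*g^2 + 8*g - 4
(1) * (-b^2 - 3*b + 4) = -b^2 - 3*b + 4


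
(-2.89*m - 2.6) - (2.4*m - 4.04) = 1.44 - 5.29*m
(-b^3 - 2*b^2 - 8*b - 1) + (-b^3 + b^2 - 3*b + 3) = -2*b^3 - b^2 - 11*b + 2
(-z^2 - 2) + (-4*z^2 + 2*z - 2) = -5*z^2 + 2*z - 4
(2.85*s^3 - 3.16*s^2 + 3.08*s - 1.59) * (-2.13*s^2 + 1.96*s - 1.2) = -6.0705*s^5 + 12.3168*s^4 - 16.174*s^3 + 13.2155*s^2 - 6.8124*s + 1.908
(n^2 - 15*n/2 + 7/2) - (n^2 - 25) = 57/2 - 15*n/2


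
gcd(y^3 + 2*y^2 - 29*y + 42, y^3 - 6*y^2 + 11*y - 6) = y^2 - 5*y + 6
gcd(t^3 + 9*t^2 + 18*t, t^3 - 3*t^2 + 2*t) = t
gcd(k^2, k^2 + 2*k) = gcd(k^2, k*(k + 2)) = k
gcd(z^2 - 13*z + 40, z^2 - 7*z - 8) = z - 8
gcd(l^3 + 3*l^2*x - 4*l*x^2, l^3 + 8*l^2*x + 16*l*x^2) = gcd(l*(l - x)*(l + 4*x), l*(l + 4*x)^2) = l^2 + 4*l*x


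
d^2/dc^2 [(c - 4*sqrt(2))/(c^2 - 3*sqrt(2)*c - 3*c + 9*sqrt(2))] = 2*((c - 4*sqrt(2))*(-2*c + 3 + 3*sqrt(2))^2 + (-3*c + 3 + 7*sqrt(2))*(c^2 - 3*sqrt(2)*c - 3*c + 9*sqrt(2)))/(c^2 - 3*sqrt(2)*c - 3*c + 9*sqrt(2))^3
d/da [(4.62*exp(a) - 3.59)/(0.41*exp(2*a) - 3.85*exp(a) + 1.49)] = (-1.8942*exp(2*a) + 2.9438*exp(a) - 6.9377)*exp(a)/(0.1681*exp(4*a) - 3.157*exp(3*a) + 16.0443*exp(2*a) - 11.473*exp(a) + 2.2201)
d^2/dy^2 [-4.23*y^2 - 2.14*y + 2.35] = -8.46000000000000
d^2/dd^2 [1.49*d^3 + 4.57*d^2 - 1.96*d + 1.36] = 8.94*d + 9.14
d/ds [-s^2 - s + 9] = -2*s - 1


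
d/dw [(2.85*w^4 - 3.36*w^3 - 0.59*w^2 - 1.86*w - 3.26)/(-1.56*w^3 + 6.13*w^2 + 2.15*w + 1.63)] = (-4.446*w^6 + 34.941*w^5 - 3.1347*w^4 - 1.6692*w^3 - 21.5539*w^2 + 38.0442*w + 3.9772)/(2.4336*w^6 - 19.1256*w^5 + 30.8689*w^4 + 21.2734*w^3 + 24.6063*w^2 + 7.009*w + 2.6569)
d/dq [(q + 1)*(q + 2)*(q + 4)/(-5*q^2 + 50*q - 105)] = (-q^4 + 20*q^3 + 21*q^2 - 278*q - 374)/(5*(q^4 - 20*q^3 + 142*q^2 - 420*q + 441))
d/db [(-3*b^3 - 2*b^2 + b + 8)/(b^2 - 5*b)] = (-3*b^4 + 30*b^3 + 9*b^2 - 16*b + 40)/(b^2*(b^2 - 10*b + 25))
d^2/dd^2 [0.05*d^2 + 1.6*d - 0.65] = 0.100000000000000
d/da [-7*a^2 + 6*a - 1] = 6 - 14*a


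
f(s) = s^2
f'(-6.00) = -12.00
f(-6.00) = 36.00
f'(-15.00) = -30.00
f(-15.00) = 225.00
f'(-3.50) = -7.00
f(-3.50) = 12.25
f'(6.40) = 12.80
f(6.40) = 40.96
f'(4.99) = 9.98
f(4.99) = 24.90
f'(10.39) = 20.78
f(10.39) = 107.95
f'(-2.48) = -4.96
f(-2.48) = 6.15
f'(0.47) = 0.94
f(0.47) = 0.22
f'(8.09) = 16.18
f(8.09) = 65.45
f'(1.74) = 3.48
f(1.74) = 3.03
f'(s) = 2*s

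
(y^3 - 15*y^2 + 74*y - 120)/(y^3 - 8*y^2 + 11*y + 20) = (y - 6)/(y + 1)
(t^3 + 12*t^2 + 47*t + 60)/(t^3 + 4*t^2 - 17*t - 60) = (t + 4)/(t - 4)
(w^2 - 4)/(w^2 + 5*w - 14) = (w + 2)/(w + 7)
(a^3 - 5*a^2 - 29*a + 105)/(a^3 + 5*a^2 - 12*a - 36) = (a^2 - 2*a - 35)/(a^2 + 8*a + 12)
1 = 1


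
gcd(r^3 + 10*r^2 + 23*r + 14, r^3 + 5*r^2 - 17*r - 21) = r^2 + 8*r + 7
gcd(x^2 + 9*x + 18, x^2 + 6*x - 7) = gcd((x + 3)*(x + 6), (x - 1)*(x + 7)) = 1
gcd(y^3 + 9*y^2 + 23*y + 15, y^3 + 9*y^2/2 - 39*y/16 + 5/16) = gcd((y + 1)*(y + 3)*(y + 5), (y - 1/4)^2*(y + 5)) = y + 5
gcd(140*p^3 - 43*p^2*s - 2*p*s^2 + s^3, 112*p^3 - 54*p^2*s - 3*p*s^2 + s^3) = 7*p + s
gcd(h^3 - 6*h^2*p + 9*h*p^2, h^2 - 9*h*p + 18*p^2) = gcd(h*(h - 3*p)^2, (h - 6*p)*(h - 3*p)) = -h + 3*p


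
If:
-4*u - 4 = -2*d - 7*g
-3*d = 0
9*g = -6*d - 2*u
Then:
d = 0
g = 4/25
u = -18/25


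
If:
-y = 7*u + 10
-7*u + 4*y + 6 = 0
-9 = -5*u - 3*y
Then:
No Solution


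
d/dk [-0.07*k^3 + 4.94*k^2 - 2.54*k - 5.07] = -0.21*k^2 + 9.88*k - 2.54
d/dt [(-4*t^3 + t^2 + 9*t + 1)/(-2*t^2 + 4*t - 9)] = (8*t^4 - 32*t^3 + 130*t^2 - 14*t - 85)/(4*t^4 - 16*t^3 + 52*t^2 - 72*t + 81)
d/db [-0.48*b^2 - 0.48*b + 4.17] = -0.96*b - 0.48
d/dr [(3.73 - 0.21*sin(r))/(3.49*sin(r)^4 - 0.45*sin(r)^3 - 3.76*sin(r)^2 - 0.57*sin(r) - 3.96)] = (2.1987*sin(r)^4 - 52.2598*sin(r)^3 + 4.2459*sin(r)^2 + 28.0496*sin(r) + 2.9577)*cos(r)/(12.1801*sin(r)^8 - 3.141*sin(r)^7 - 26.0423*sin(r)^6 - 0.5946*sin(r)^5 - 12.9902*sin(r)^4 + 7.8504*sin(r)^3 + 30.1041*sin(r)^2 + 4.5144*sin(r) + 15.6816)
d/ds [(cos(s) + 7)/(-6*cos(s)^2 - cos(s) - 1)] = 6*(sin(s)^2 - 14*cos(s) - 2)*sin(s)/(6*cos(s)^2 + cos(s) + 1)^2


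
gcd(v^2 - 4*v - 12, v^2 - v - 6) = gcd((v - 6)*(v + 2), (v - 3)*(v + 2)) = v + 2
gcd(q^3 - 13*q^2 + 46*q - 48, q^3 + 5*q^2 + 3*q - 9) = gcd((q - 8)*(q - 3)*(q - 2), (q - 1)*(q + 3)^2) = 1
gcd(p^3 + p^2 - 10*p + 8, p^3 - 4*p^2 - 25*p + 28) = p^2 + 3*p - 4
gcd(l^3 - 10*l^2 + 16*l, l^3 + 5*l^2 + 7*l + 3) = 1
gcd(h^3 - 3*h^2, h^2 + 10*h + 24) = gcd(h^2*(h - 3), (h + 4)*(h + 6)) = 1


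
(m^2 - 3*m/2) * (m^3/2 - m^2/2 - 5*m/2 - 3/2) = m^5/2 - 5*m^4/4 - 7*m^3/4 + 9*m^2/4 + 9*m/4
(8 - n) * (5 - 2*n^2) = 2*n^3 - 16*n^2 - 5*n + 40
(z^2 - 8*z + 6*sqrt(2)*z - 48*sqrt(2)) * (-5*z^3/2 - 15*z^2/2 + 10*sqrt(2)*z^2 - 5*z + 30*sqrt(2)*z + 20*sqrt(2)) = -5*z^5/2 - 5*sqrt(2)*z^4 + 25*z^4/2 + 25*sqrt(2)*z^3 + 175*z^3 - 560*z^2 + 110*sqrt(2)*z^2 - 2640*z + 80*sqrt(2)*z - 1920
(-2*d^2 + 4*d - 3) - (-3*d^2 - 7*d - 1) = d^2 + 11*d - 2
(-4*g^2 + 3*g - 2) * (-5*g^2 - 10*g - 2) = 20*g^4 + 25*g^3 - 12*g^2 + 14*g + 4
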